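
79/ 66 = 1.20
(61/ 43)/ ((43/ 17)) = 1037/ 1849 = 0.56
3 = 3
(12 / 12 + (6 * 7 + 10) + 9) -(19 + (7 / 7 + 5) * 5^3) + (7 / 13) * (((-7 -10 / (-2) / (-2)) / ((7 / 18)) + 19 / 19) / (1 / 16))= -11815 / 13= -908.85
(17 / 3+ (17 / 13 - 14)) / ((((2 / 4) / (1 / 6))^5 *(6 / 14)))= -1918 / 28431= -0.07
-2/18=-1/9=-0.11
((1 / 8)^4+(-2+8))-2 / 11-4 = 81931 / 45056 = 1.82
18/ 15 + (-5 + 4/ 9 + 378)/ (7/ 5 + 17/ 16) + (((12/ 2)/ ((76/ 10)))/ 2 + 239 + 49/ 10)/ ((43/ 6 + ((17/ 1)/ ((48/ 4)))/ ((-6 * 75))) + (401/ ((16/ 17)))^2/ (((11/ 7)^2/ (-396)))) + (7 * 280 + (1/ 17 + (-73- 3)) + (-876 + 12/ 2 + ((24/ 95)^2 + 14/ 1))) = 4444004501680928926613141/ 3762995604109428446775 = 1180.98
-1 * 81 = -81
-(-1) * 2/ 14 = 1/ 7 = 0.14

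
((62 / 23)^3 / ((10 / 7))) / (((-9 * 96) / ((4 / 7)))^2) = 29791 / 4967056080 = 0.00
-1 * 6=-6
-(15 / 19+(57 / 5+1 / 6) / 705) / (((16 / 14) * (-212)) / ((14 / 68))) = 15868307 / 23172278400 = 0.00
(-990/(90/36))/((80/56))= -1386/5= -277.20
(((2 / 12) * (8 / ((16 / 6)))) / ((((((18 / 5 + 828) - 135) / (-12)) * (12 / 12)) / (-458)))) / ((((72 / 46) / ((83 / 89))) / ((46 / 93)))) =100547030 / 86486373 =1.16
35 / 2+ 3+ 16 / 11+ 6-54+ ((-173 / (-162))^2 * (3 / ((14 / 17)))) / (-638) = -2035626017 / 78137136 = -26.05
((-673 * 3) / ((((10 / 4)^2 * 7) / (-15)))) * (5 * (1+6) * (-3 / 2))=-36342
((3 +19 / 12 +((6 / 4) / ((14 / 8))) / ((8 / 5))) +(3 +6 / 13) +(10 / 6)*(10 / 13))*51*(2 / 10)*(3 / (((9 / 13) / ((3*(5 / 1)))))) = 91545 / 14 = 6538.93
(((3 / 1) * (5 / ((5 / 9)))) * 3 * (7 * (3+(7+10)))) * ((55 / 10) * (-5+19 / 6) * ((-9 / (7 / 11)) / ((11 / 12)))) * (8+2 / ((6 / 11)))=20582100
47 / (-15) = -47 / 15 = -3.13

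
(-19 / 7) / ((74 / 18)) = -171 / 259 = -0.66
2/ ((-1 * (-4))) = 1/ 2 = 0.50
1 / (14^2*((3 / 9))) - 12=-2349 / 196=-11.98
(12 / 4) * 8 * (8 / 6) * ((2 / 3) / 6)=32 / 9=3.56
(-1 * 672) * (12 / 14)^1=-576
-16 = -16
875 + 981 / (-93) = 864.45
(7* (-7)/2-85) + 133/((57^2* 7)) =-37447/342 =-109.49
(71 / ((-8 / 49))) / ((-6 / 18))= 10437 / 8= 1304.62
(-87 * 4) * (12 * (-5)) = 20880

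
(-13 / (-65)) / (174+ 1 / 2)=2 / 1745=0.00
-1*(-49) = 49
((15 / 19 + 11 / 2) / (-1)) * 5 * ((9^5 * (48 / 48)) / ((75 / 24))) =-56450844 / 95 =-594219.41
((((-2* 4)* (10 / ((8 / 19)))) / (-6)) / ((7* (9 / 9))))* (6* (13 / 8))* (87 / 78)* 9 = 24795 / 56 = 442.77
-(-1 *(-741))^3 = -406869021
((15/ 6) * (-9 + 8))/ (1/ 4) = -10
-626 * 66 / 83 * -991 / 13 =40944156 / 1079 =37946.39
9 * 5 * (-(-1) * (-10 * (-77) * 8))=277200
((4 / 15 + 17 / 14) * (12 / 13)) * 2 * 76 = 94544 / 455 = 207.79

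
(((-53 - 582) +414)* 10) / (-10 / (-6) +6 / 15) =-33150 / 31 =-1069.35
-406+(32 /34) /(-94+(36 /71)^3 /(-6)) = -116133879198 /286036985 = -406.01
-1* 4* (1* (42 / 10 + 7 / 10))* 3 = -294 / 5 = -58.80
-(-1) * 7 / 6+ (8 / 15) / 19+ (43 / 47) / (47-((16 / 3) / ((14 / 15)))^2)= 415823 / 330410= 1.26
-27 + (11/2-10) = -63/2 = -31.50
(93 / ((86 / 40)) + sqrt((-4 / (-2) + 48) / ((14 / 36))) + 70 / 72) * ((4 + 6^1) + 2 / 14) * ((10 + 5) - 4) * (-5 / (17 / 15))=-1336779125 / 61404 - 1757250 * sqrt(7) / 833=-27351.56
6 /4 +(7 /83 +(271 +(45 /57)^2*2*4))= 16633689 /59926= 277.57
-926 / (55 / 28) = -25928 / 55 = -471.42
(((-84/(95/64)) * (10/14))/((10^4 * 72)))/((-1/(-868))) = -1736/35625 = -0.05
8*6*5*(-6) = -1440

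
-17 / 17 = -1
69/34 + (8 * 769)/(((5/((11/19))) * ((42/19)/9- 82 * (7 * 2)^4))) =30970022553/15262291450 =2.03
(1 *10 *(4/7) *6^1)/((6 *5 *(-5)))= -8/35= -0.23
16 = 16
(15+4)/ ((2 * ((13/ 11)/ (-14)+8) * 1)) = 1463/ 1219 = 1.20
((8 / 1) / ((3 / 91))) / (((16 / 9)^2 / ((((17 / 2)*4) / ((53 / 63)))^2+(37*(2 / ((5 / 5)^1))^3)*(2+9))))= 375412.70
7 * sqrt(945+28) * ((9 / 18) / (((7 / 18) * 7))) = 9 * sqrt(973) / 7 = 40.11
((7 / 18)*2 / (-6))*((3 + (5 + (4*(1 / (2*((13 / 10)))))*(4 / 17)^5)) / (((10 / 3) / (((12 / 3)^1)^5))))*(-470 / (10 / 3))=4146224216064 / 92290705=44925.70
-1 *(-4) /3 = 4 /3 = 1.33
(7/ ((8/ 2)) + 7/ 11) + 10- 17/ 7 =3067/ 308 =9.96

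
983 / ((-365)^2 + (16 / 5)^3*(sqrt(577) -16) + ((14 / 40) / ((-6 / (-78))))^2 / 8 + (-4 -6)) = 33392003511216000 / 4507364420120976521 -8246001664000*sqrt(577) / 4507364420120976521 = 0.01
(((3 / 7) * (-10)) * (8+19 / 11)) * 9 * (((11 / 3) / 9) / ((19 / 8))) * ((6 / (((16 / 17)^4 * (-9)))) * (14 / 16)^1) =44683735 / 933888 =47.85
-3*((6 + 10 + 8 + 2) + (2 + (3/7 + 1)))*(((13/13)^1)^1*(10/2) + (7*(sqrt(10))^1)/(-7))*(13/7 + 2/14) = -6180/7 + 1236*sqrt(10)/7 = -324.49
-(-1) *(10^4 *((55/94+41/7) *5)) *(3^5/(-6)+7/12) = -4230168750/329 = -12857655.78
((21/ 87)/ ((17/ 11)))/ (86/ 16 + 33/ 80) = 6160/ 228259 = 0.03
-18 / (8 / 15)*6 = -405 / 2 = -202.50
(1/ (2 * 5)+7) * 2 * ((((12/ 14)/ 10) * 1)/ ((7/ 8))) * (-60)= -20448/ 245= -83.46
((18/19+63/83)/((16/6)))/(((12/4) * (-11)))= -2691/138776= -0.02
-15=-15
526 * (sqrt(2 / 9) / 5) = 49.59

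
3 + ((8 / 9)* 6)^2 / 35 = 1201 / 315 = 3.81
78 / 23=3.39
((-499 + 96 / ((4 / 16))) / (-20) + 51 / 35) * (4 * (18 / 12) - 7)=-1009 / 140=-7.21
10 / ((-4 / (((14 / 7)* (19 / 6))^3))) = -34295 / 54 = -635.09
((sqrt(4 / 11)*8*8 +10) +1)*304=3344 +38912*sqrt(11) / 11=15076.41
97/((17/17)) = 97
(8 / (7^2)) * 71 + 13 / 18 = 10861 / 882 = 12.31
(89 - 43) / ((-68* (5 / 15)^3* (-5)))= 621 / 170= 3.65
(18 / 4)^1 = 9 / 2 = 4.50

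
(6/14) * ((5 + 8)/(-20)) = -39/140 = -0.28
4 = 4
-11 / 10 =-1.10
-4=-4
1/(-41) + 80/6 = 1637/123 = 13.31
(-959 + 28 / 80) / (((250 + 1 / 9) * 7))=-24651 / 45020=-0.55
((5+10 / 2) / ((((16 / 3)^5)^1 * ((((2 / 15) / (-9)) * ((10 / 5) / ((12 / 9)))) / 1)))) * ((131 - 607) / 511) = 929475 / 9568256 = 0.10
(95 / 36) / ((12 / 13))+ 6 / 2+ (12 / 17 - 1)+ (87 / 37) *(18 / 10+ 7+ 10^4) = 31982073227 / 1358640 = 23539.77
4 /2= 2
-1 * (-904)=904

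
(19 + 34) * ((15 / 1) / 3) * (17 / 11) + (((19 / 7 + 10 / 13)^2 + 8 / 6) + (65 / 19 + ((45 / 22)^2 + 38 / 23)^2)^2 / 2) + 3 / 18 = 103344837398586899139506497 / 91814816981996222546432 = 1125.58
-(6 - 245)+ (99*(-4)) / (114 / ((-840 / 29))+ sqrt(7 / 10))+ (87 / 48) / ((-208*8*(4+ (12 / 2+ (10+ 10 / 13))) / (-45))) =86240*sqrt(70) / 32209+ 136300794029 / 395784192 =366.78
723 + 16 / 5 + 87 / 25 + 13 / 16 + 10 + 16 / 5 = 297477 / 400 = 743.69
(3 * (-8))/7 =-24/7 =-3.43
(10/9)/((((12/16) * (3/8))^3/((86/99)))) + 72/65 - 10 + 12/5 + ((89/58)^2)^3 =80279342969536471283/1607261531611919040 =49.95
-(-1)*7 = 7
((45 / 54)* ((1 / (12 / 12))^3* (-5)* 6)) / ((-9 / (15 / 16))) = 125 / 48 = 2.60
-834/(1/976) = -813984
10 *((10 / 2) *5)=250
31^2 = 961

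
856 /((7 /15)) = 12840 /7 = 1834.29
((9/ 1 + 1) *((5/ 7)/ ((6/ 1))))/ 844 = 25/ 17724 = 0.00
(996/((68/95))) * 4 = 94620/17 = 5565.88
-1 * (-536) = 536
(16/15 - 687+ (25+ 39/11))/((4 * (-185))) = 108469/122100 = 0.89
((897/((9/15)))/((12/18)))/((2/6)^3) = 121095/2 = 60547.50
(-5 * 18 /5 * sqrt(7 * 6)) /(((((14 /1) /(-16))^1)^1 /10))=1440 * sqrt(42) /7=1333.18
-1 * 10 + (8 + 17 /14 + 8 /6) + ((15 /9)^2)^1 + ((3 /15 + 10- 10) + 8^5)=32771.53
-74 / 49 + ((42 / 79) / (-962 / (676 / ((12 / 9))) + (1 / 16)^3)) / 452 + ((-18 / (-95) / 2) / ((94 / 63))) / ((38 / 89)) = -250103678969443 / 183614244454340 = -1.36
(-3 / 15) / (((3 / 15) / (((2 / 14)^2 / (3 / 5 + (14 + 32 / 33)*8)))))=-165 / 973091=-0.00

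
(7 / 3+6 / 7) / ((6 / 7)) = 67 / 18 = 3.72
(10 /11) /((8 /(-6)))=-15 /22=-0.68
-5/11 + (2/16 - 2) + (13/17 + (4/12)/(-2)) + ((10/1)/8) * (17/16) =-14483/35904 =-0.40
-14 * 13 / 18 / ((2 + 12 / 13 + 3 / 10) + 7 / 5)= -11830 / 5409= -2.19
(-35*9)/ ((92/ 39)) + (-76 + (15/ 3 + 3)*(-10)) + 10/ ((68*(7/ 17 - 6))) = -506149/ 1748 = -289.56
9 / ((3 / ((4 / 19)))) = 12 / 19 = 0.63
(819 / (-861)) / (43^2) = -39 / 75809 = -0.00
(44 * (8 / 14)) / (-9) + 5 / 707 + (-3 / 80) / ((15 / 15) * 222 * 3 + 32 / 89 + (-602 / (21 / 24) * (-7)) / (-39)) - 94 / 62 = -18277497448727 / 4247837719200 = -4.30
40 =40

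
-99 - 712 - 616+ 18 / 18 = -1426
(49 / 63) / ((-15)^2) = 7 / 2025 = 0.00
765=765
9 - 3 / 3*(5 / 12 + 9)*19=-2039 / 12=-169.92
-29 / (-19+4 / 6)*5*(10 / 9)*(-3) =-290 / 11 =-26.36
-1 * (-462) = 462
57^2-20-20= 3209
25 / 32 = 0.78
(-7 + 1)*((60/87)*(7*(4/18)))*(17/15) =-1904/261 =-7.30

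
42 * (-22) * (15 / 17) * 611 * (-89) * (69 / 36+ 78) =60232627455 / 17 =3543095732.65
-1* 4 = -4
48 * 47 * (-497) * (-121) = 135669072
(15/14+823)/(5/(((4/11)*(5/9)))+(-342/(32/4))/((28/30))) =-46148/1179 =-39.14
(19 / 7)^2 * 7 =361 / 7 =51.57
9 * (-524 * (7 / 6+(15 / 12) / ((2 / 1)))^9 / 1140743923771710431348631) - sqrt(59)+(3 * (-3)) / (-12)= 62783872901767010249958886192520095 / 83711830535689347087731357808328704 - sqrt(59)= -6.93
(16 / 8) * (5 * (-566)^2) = 3203560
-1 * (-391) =391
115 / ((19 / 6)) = 690 / 19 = 36.32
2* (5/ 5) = 2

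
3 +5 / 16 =53 / 16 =3.31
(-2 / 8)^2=1 / 16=0.06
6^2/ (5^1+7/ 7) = 6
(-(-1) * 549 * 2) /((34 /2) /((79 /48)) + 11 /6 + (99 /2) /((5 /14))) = 2602260 /357307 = 7.28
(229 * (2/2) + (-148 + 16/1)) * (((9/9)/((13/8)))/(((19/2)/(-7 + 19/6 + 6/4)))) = -10864/741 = -14.66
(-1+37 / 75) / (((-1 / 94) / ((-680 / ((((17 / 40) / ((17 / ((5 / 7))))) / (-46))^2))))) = -3223606894592 / 15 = -214907126306.13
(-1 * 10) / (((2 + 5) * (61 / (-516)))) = 5160 / 427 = 12.08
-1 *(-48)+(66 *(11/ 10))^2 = 132969/ 25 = 5318.76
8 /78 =4 /39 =0.10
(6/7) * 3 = 18/7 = 2.57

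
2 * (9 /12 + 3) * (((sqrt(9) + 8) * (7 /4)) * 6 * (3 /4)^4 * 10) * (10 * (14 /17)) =49116375 /2176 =22571.86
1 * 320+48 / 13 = 4208 / 13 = 323.69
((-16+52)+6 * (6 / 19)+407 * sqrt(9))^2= 572118561 / 361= 1584815.96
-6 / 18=-1 / 3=-0.33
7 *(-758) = -5306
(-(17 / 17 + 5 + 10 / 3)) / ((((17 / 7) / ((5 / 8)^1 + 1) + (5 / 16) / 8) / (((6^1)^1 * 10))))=-6522880 / 17863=-365.16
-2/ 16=-1/ 8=-0.12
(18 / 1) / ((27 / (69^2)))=3174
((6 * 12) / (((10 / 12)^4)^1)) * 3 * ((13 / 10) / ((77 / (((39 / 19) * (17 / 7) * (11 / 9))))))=134042688 / 2909375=46.07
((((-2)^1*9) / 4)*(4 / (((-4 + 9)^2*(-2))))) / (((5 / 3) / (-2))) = -54 / 125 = -0.43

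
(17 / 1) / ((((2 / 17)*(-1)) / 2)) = -289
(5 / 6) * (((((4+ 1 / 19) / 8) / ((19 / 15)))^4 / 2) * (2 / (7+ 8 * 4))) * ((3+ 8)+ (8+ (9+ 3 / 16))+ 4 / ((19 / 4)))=8725094629453125 / 549839185002758144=0.02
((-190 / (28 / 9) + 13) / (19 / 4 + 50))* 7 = -1346 / 219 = -6.15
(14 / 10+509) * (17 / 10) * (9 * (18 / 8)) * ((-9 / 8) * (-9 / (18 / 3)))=11860101 / 400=29650.25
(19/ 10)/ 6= 19/ 60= 0.32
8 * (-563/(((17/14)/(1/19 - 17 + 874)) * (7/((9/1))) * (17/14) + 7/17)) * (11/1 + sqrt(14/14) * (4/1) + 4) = -5969837897856/28818323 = -207154.24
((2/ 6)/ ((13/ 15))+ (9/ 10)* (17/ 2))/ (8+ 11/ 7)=14623/ 17420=0.84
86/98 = 43/49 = 0.88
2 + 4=6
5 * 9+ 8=53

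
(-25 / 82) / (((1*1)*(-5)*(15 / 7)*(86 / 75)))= 175 / 7052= 0.02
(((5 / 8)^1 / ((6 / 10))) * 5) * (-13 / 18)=-1625 / 432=-3.76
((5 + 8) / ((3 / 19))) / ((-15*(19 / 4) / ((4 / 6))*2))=-52 / 135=-0.39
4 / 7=0.57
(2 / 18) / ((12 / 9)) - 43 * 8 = -4127 / 12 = -343.92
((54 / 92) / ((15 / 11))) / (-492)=-0.00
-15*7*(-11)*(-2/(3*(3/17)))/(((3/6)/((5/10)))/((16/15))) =-41888/9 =-4654.22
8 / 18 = 4 / 9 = 0.44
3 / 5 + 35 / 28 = 37 / 20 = 1.85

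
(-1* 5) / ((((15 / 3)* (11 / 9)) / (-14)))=126 / 11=11.45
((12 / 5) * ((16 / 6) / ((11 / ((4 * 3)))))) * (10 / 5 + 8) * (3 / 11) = 2304 / 121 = 19.04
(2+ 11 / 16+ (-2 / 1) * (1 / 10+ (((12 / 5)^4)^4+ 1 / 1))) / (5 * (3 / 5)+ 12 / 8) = -1972098364818539479 / 3662109375000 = -538514.33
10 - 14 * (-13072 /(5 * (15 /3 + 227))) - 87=11711 /145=80.77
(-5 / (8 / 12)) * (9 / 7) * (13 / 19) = -1755 / 266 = -6.60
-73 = -73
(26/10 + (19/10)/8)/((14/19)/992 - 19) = -133703/895245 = -0.15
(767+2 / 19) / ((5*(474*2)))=2915 / 18012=0.16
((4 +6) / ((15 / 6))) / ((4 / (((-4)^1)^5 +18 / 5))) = -1020.40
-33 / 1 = -33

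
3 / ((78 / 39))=1.50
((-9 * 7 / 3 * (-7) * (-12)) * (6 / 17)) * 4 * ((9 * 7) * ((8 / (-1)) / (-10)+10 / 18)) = -18077472 / 85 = -212676.14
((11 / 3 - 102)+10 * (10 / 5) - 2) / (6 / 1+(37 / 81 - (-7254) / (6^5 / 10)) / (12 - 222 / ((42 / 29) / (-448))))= -3575414304 / 267049733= -13.39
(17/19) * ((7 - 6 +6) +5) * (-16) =-3264/19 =-171.79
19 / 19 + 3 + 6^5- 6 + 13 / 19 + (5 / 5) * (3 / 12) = 590895 / 76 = 7774.93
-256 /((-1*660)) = 64 /165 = 0.39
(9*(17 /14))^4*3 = 1643943843 /38416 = 42793.21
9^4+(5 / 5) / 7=45928 / 7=6561.14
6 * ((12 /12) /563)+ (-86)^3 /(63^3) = -356599246 /140776461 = -2.53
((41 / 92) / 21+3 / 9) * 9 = 2055 / 644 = 3.19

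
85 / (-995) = -17 / 199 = -0.09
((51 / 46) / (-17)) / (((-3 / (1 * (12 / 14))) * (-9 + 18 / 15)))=-5 / 2093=-0.00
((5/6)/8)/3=5/144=0.03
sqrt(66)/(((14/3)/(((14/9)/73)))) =sqrt(66)/219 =0.04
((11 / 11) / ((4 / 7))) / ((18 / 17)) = 119 / 72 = 1.65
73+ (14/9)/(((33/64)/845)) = 778801/297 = 2622.23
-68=-68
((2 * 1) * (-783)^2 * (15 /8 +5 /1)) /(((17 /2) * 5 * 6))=2247993 /68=33058.72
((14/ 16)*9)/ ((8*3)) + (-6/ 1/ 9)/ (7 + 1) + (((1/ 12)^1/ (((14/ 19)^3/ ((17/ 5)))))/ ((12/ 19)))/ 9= 6568127/ 17781120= 0.37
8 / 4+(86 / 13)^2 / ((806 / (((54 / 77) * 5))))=11486938 / 5244239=2.19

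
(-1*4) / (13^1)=-4 / 13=-0.31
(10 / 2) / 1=5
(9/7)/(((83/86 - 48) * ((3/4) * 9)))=-344/84945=-0.00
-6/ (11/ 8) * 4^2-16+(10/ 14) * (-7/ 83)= -78407/ 913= -85.88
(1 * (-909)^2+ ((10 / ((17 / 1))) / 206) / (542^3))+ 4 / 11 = 2533988551551370415 / 3066738114968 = 826281.36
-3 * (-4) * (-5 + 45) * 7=3360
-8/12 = -2/3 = -0.67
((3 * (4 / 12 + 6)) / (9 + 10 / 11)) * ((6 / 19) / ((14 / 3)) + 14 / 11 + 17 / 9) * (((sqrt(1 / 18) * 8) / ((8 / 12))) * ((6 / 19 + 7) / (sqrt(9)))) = 11820560 * sqrt(2) / 391419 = 42.71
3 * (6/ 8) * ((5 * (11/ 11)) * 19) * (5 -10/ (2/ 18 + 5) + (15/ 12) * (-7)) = -448875/ 368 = -1219.77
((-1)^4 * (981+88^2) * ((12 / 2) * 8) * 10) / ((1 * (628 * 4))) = 1667.20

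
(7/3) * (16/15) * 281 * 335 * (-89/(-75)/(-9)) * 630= -2627345504/135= -19461818.55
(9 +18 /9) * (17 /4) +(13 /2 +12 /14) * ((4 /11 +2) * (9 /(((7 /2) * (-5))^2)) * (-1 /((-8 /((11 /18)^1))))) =401216 /8575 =46.79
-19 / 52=-0.37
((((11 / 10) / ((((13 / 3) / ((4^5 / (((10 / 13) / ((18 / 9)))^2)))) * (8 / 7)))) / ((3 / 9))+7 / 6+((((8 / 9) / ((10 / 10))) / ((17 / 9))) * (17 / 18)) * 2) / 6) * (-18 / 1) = -10382993 / 750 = -13843.99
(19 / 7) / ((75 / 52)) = 988 / 525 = 1.88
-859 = -859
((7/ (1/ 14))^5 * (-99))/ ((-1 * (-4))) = -223720397208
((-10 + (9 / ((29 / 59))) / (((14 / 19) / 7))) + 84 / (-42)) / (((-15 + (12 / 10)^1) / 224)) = -1753360 / 667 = -2628.73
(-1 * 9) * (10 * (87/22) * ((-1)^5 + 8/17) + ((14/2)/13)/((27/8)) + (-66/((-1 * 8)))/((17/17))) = 3288751/29172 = 112.74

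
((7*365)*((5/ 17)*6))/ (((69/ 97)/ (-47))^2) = 531043489550/ 26979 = 19683586.85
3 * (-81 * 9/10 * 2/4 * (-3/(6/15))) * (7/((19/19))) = 45927/8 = 5740.88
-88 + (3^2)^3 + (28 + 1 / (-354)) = 236825 / 354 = 669.00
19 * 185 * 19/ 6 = 66785/ 6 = 11130.83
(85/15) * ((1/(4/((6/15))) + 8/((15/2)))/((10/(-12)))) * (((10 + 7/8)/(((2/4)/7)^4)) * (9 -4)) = -16571702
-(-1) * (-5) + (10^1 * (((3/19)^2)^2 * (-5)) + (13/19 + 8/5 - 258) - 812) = -699007222/651605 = -1072.75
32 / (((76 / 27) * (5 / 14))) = 3024 / 95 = 31.83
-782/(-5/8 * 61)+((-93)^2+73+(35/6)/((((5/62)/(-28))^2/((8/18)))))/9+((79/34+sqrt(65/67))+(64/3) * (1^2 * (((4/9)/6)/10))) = sqrt(4355)/67+90005690201/2519910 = 35718.80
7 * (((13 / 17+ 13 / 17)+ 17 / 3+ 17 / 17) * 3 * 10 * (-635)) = -18580100 / 17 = -1092947.06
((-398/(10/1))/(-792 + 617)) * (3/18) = 199/5250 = 0.04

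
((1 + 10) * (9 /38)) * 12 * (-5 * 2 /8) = -1485 /38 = -39.08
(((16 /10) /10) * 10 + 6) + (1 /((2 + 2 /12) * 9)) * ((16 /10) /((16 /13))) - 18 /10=88 /15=5.87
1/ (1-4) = -1/ 3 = -0.33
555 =555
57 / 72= 19 / 24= 0.79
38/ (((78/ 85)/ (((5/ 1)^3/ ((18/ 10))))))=1009375/ 351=2875.71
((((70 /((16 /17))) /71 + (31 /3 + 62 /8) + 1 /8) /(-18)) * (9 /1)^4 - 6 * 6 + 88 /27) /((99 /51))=-919205963 /253044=-3632.59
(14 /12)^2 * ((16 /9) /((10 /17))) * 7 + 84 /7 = 16522 /405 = 40.80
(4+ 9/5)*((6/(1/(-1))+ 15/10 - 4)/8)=-493/80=-6.16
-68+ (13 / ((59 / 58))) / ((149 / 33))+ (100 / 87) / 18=-448145848 / 6883353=-65.11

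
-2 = -2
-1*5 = -5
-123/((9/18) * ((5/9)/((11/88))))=-55.35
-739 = -739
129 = 129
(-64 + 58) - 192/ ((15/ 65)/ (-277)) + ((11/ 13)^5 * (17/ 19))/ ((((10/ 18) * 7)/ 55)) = 11380740860635/ 49381969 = 230463.49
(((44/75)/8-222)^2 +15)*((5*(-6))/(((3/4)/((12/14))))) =-4433980084/2625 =-1689135.27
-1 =-1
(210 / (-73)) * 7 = -1470 / 73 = -20.14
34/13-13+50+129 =2192/13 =168.62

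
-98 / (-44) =49 / 22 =2.23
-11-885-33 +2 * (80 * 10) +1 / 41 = 27512 / 41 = 671.02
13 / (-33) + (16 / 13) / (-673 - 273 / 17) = -994321 / 2512653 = -0.40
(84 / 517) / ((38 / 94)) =84 / 209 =0.40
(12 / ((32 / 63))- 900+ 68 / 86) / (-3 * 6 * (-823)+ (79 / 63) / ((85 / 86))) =-1612931355 / 27291502816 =-0.06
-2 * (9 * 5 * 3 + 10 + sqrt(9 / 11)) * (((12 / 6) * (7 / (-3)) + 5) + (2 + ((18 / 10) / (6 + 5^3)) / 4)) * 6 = -532643 / 131-55101 * sqrt(11) / 7205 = -4091.34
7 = 7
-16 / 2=-8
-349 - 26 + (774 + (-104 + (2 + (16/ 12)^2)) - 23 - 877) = -5411/ 9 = -601.22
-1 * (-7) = 7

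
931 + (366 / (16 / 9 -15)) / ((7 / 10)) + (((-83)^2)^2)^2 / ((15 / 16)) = 30018550869960277193 / 12495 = 2402445047615868.52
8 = 8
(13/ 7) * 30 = 390/ 7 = 55.71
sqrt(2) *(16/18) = 8 *sqrt(2)/9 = 1.26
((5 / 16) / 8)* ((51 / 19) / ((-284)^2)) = 255 / 196155392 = 0.00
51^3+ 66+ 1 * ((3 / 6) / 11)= 2919775 / 22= 132717.05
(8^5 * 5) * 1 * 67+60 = 10977340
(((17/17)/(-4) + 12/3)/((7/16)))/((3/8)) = 160/7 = 22.86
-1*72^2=-5184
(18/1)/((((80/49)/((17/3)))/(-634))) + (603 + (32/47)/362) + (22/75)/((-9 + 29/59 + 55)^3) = -2054509604651715964841/52671430117304700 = -39006.15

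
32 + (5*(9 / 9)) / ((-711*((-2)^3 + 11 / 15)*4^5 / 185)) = 846500369 / 26452992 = 32.00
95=95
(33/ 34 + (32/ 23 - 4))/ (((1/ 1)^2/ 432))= -707.66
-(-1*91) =91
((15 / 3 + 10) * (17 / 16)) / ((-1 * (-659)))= 255 / 10544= 0.02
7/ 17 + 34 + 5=670/ 17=39.41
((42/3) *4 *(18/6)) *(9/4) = 378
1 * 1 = 1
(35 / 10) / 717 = 7 / 1434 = 0.00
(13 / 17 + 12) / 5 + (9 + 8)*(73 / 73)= 1662 / 85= 19.55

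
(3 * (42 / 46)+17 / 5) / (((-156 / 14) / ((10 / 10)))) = -2471 / 4485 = -0.55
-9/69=-3/23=-0.13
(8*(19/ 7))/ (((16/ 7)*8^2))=19/ 128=0.15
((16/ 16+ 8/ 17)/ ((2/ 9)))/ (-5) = -45/ 34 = -1.32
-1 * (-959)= 959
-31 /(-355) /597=31 /211935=0.00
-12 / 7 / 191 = -12 / 1337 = -0.01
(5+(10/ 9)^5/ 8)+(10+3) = 1075382/ 59049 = 18.21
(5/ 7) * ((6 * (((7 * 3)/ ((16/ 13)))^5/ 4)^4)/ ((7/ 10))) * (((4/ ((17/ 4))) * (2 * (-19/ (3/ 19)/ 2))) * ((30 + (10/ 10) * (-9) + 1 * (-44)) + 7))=973876915053479217342130347777177996504127000422225/ 5137934733362173992501248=189546377210632902981955400.00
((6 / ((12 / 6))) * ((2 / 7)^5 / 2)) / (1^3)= 48 / 16807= 0.00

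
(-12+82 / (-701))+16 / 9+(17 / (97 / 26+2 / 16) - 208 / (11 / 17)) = -9110790322 / 27828999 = -327.38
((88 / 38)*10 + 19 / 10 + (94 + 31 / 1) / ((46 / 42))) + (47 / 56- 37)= 12606459 / 122360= 103.03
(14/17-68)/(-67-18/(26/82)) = 14846/27353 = 0.54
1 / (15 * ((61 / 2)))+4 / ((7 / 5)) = 18314 / 6405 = 2.86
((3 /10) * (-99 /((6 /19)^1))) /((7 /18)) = -16929 /70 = -241.84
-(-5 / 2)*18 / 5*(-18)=-162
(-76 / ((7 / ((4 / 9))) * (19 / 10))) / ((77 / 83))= -13280 / 4851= -2.74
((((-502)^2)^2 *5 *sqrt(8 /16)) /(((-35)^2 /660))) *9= 37722573513504 *sqrt(2) /49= 1088730103477.83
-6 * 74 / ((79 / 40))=-17760 / 79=-224.81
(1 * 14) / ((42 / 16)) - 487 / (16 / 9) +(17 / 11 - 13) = -147871 / 528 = -280.06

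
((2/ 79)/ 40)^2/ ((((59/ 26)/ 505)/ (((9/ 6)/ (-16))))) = -0.00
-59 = -59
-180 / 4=-45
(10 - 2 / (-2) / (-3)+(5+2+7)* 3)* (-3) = -155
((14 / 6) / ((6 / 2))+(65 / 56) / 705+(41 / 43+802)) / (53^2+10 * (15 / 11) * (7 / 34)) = 153091193695 / 535579615872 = 0.29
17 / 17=1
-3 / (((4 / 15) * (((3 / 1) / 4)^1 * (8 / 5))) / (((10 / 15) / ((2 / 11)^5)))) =-31455.27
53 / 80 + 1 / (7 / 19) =1891 / 560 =3.38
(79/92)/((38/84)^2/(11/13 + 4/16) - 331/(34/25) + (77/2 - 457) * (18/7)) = -1776789/2729938310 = -0.00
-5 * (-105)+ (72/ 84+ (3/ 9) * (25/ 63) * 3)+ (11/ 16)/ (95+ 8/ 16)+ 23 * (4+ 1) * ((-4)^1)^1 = 6378565/ 96264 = 66.26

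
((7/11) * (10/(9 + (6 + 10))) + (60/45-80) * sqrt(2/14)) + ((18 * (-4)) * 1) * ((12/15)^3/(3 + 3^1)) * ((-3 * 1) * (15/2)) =38086/275-236 * sqrt(7)/21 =108.76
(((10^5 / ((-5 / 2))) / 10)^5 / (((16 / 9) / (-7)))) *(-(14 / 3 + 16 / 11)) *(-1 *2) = 542976000000000000000 / 11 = 49361454545454545454.55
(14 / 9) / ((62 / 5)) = 0.13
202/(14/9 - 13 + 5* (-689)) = -9/154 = -0.06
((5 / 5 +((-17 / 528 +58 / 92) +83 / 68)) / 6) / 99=581941 / 122630112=0.00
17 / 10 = 1.70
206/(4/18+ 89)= 1854/803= 2.31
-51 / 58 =-0.88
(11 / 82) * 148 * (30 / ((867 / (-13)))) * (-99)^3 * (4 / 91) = 31592935440 / 82943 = 380899.36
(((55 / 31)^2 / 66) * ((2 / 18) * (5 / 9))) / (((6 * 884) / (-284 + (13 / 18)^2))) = -126289625 / 802616682816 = -0.00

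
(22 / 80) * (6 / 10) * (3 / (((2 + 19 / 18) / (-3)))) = -243 / 500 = -0.49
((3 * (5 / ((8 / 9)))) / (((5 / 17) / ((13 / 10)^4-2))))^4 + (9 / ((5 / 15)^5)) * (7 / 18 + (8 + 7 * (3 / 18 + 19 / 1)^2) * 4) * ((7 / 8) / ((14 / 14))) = 1047208812040307318805782001 / 40960000000000000000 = 25566621.39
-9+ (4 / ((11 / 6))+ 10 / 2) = -20 / 11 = -1.82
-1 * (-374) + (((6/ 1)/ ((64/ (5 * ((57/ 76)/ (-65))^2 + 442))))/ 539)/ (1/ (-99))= 7767212717/ 21199360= 366.39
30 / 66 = 5 / 11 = 0.45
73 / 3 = 24.33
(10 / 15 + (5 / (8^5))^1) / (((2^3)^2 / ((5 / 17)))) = 327755 / 106954752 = 0.00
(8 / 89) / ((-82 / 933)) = -3732 / 3649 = -1.02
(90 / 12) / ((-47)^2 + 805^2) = 15 / 1300468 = 0.00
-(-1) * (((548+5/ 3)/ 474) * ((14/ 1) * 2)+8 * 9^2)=483814/ 711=680.47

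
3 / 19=0.16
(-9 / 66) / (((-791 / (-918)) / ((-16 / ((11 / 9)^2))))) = 1784592 / 1052821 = 1.70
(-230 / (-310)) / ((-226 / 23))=-529 / 7006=-0.08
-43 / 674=-0.06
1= 1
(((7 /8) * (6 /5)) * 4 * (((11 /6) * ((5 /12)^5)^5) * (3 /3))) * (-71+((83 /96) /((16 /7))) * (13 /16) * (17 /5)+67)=-333311116695404052734375 /46889148404892801250163020529664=-0.00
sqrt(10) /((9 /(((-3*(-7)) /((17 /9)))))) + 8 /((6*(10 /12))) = 5.51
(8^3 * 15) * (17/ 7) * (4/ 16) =32640/ 7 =4662.86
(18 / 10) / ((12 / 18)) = 27 / 10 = 2.70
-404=-404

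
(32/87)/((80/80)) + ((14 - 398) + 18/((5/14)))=-144956/435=-333.23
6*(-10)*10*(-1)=600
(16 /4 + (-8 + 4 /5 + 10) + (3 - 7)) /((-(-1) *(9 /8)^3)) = 7168 /3645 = 1.97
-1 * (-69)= 69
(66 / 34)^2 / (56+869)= 1089 / 267325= 0.00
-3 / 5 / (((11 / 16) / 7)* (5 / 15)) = -18.33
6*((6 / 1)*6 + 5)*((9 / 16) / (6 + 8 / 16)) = 1107 / 52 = 21.29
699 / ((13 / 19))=13281 / 13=1021.62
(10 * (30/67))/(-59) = -0.08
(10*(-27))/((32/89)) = -12015/16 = -750.94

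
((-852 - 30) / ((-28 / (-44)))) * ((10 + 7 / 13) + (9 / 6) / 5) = -976437 / 65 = -15022.11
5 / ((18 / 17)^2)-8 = -1147 / 324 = -3.54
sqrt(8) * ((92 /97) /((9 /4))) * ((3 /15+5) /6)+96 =9568 * sqrt(2) /13095+96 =97.03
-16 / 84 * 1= -4 / 21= -0.19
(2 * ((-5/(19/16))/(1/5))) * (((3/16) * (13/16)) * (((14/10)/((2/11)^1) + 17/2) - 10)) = -39.77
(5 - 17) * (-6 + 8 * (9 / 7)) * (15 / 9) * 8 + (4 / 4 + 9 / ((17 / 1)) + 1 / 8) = -651225 / 952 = -684.06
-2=-2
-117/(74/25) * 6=-8775/37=-237.16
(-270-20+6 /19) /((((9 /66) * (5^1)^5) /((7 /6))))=-423808 /534375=-0.79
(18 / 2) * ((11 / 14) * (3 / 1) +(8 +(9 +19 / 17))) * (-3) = -131571 / 238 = -552.82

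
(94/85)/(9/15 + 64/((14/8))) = 658/22117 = 0.03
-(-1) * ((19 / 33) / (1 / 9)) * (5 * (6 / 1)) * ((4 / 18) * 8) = 3040 / 11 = 276.36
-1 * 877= -877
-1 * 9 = -9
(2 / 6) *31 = 31 / 3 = 10.33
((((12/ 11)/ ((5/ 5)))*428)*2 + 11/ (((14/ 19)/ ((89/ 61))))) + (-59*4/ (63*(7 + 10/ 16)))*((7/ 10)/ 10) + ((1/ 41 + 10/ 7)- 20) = 81201633217/ 86659650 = 937.02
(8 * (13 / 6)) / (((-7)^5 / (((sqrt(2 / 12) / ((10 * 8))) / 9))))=-13 * sqrt(6) / 54454680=-0.00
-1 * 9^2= -81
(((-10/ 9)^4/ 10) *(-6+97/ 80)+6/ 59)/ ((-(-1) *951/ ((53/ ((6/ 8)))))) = -51536458/ 1104393447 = -0.05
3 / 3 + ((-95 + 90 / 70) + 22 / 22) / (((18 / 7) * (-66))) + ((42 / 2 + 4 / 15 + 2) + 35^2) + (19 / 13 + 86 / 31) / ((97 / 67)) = 26444236069 / 21109140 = 1252.74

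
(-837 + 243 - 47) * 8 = -5128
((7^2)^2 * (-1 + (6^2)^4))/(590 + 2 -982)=-806551123/78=-10340399.01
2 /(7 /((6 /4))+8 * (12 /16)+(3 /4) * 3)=24 /155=0.15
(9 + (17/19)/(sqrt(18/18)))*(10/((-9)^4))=1880/124659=0.02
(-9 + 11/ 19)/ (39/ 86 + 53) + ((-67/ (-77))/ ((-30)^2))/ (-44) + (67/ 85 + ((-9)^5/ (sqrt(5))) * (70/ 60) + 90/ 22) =21377185639363/ 4527546685200 - 137781 * sqrt(5)/ 10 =-30804.05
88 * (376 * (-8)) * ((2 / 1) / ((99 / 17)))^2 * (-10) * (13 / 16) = 226021120 / 891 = 253671.29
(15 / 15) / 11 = 1 / 11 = 0.09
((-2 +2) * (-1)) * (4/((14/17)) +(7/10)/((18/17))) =0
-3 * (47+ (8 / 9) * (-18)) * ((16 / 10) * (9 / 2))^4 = -156204288 / 625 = -249926.86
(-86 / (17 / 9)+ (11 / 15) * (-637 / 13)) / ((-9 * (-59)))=-0.15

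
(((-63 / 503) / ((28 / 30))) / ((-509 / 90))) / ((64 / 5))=30375 / 16385728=0.00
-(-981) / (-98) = -981 / 98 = -10.01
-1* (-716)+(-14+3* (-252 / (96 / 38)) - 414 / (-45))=8239 / 20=411.95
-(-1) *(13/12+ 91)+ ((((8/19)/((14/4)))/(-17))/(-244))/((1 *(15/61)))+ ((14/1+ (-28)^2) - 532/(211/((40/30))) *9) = 24611926691/28624260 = 859.83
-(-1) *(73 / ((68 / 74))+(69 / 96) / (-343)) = 14822697 / 186592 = 79.44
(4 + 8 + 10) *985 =21670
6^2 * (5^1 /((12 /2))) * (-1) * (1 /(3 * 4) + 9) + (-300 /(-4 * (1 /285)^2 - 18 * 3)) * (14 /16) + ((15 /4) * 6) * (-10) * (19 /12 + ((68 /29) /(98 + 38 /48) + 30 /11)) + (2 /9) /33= -10120431360025993 /8142864197922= -1242.86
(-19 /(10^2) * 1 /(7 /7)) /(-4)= 19 /400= 0.05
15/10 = 3/2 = 1.50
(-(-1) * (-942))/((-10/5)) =471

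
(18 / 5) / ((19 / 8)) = 144 / 95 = 1.52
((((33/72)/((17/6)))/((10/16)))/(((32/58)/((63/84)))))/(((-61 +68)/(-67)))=-64119/19040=-3.37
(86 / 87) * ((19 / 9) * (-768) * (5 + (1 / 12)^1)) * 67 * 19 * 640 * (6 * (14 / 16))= -9095116943360 / 261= -34847191353.87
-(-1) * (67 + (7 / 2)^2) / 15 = 317 / 60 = 5.28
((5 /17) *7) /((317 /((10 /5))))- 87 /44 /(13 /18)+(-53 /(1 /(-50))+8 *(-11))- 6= 2553.28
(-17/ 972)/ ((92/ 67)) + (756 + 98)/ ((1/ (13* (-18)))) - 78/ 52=-17870269739/ 89424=-199837.51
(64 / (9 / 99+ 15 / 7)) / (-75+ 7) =-308 / 731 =-0.42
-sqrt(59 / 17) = -sqrt(1003) / 17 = -1.86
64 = 64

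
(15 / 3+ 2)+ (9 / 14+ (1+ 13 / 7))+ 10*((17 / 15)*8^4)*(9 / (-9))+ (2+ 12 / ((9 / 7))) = -92799 / 2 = -46399.50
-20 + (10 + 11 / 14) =-129 / 14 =-9.21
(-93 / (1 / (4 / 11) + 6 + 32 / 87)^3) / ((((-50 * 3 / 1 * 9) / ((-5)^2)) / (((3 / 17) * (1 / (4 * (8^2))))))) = 6804531 / 4344593265512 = 0.00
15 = 15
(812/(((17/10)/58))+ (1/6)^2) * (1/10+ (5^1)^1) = 16954577/120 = 141288.14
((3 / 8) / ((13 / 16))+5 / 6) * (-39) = -50.50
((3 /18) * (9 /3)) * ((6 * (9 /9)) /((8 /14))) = 21 /4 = 5.25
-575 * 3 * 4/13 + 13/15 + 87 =-86366/195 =-442.90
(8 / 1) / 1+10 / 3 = 34 / 3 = 11.33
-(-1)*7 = 7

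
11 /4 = 2.75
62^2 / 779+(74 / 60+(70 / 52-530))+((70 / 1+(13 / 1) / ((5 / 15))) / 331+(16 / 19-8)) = -26614230398 / 50280555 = -529.31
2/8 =1/4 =0.25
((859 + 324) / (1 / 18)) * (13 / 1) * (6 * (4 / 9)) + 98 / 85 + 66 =62752028 / 85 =738259.15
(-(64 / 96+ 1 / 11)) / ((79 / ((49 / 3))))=-1225 / 7821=-0.16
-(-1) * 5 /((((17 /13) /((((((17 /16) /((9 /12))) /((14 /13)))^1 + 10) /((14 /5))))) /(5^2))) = 15445625 /39984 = 386.30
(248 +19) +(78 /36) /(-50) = 80087 /300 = 266.96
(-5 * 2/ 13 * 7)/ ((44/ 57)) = -6.98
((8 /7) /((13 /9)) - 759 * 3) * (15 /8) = -3107025 /728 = -4267.89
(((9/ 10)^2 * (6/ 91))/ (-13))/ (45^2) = -3/ 1478750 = -0.00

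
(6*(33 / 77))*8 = 144 / 7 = 20.57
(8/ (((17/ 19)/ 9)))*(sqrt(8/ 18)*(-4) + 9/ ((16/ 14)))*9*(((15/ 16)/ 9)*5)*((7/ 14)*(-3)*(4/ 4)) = -1603125/ 544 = -2946.92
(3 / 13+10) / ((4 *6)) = 133 / 312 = 0.43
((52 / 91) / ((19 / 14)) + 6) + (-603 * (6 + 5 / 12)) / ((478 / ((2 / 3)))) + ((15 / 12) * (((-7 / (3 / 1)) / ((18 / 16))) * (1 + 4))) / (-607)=311373079 / 297689796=1.05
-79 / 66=-1.20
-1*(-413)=413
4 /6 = 2 /3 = 0.67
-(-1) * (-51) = -51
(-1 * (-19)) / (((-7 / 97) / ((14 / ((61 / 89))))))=-328054 / 61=-5377.93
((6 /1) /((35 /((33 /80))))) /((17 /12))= 297 /5950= 0.05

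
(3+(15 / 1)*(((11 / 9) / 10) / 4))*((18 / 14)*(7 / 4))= 249 / 32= 7.78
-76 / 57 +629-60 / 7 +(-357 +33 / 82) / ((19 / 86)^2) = -5757257 / 861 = -6686.71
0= 0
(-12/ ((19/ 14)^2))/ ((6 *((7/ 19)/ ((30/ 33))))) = -560/ 209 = -2.68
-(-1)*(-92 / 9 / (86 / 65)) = -7.73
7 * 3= 21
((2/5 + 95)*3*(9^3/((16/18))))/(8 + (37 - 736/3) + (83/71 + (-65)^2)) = 1999812483/34300120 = 58.30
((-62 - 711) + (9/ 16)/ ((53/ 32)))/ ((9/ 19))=-778069/ 477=-1631.17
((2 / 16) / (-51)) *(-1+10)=-3 / 136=-0.02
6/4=3/2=1.50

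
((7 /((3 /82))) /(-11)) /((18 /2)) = -574 /297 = -1.93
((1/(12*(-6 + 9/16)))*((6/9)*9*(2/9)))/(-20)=4/3915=0.00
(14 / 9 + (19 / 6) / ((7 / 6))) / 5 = 269 / 315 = 0.85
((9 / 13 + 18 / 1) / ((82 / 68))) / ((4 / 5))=20655 / 1066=19.38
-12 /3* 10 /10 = -4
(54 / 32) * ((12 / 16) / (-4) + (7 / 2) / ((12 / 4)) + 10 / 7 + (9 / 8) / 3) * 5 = 42075 / 1792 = 23.48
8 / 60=2 / 15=0.13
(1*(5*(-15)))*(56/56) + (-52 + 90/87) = -3653/29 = -125.97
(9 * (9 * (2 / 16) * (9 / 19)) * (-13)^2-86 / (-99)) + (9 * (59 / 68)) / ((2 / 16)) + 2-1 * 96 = 199503779 / 255816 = 779.87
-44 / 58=-22 / 29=-0.76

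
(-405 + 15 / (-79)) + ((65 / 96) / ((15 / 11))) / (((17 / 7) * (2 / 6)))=-52161241 / 128928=-404.58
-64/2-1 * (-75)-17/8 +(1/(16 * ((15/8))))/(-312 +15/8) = 12169273/297720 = 40.87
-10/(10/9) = -9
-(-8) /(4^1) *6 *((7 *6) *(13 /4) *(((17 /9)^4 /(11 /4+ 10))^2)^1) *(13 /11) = 913751812064 /473513931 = 1929.73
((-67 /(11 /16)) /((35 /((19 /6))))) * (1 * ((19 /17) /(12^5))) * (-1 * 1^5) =24187 /610727040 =0.00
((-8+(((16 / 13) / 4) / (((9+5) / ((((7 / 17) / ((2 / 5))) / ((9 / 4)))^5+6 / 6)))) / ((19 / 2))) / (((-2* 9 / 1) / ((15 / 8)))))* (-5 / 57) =-7245928160695025 / 99153545706217548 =-0.07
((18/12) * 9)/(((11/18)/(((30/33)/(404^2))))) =1215/9874568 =0.00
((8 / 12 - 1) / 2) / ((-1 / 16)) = 8 / 3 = 2.67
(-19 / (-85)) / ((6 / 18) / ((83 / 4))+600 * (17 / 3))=4731 / 71961340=0.00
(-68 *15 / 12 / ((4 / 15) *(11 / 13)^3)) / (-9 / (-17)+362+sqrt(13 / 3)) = -35217828711 / 24265503592+32381583 *sqrt(39) / 24265503592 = -1.44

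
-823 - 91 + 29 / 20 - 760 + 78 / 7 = -232597 / 140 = -1661.41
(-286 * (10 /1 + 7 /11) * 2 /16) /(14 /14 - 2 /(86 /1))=-21801 /56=-389.30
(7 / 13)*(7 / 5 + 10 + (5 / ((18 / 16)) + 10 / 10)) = 5306 / 585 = 9.07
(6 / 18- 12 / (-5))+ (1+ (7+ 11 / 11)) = 11.73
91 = 91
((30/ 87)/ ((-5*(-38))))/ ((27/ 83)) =83/ 14877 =0.01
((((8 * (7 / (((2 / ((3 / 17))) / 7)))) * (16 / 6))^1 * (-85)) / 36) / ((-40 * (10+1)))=49 / 99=0.49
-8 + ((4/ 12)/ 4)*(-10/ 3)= -149/ 18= -8.28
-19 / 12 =-1.58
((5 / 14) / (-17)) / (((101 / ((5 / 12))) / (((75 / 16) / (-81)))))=625 / 124612992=0.00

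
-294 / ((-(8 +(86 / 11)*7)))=539 / 115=4.69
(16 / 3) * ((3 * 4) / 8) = 8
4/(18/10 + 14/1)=20/79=0.25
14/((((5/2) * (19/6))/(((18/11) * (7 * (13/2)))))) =137592/1045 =131.67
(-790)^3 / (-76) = 123259750 / 19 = 6487355.26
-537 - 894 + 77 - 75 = -1429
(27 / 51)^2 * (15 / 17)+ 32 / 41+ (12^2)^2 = 4177121719 / 201433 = 20737.03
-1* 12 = -12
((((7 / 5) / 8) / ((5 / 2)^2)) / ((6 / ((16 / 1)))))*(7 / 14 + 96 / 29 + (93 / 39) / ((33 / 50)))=2585926 / 4665375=0.55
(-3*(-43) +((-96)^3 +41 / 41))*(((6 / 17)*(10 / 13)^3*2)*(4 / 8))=-142109.19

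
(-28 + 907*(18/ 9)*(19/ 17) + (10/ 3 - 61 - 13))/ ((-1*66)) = -29.22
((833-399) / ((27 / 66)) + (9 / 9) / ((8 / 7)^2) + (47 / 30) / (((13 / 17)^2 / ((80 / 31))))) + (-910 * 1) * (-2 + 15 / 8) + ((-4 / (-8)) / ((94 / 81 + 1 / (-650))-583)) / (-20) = 109296949204833365 / 92442910757184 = 1182.32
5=5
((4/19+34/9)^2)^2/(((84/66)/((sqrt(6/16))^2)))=148733980571/1995084189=74.55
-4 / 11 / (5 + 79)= -1 / 231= -0.00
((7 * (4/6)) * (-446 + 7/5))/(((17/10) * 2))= -10374/17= -610.24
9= 9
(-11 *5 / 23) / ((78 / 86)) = -2365 / 897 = -2.64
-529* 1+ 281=-248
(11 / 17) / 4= 11 / 68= 0.16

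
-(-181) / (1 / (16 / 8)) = 362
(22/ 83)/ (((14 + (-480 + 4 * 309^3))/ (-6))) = -6/ 445234825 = -0.00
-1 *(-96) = 96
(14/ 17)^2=196/ 289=0.68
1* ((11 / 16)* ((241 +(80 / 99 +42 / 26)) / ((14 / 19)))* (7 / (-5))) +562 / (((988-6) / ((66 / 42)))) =-10200326069 / 32170320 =-317.07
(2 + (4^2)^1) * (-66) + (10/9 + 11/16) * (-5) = -172367/144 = -1196.99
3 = 3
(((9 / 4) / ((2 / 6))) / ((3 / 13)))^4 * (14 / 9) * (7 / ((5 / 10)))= 1020227481 / 64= 15941054.39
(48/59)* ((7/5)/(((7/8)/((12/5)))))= 4608/1475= 3.12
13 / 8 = 1.62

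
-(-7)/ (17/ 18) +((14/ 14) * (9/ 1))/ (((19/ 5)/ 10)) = 10044/ 323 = 31.10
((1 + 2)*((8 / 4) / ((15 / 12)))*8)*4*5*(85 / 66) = 10880 / 11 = 989.09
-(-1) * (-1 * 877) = -877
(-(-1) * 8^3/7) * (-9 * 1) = -4608/7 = -658.29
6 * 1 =6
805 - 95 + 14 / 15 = 10664 / 15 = 710.93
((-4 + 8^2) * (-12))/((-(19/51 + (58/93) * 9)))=1138320/9463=120.29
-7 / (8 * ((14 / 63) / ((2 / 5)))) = -63 / 40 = -1.58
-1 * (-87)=87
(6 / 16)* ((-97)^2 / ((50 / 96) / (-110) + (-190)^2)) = 3725964 / 38121595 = 0.10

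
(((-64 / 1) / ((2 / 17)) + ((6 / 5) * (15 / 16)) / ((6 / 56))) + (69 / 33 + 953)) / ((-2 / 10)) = -46375 / 22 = -2107.95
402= 402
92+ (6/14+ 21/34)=22145/238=93.05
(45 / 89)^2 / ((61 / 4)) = 8100 / 483181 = 0.02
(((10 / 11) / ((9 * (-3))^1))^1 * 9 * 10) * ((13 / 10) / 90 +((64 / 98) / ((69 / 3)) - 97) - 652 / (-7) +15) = -11345651 / 334719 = -33.90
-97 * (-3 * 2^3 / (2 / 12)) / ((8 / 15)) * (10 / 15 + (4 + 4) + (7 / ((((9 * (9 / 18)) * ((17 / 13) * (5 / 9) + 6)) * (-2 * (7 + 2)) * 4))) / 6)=714488905 / 3148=226965.98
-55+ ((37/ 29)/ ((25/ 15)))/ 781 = -6228364/ 113245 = -55.00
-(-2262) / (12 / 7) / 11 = 2639 / 22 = 119.95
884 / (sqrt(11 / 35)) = 884 * sqrt(385) / 11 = 1576.85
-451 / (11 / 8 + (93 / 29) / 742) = -38818472 / 118721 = -326.97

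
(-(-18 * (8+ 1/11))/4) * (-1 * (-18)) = 7209/11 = 655.36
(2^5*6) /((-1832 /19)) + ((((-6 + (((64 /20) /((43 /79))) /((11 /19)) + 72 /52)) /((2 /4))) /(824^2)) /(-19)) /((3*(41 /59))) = -2780754051695927 /1396474881807720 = -1.99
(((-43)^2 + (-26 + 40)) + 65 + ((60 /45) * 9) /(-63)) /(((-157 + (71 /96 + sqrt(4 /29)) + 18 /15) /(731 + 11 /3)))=-30814503244572160 /3373643355369 - 4568408883200 * sqrt(29) /1124547785123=-9155.77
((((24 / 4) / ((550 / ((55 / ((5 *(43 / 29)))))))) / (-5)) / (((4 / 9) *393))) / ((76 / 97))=-25317 / 214054000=-0.00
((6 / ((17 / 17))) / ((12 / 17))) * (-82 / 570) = -697 / 570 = -1.22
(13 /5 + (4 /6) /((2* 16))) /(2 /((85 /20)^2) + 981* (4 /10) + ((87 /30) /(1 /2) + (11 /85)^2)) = 908905 /138139968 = 0.01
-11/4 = -2.75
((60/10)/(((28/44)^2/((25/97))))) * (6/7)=108900/33271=3.27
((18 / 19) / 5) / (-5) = -18 / 475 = -0.04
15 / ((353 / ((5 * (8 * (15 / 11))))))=9000 / 3883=2.32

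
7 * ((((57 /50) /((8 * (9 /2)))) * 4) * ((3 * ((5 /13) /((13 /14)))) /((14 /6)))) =399 /845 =0.47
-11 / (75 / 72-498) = 0.02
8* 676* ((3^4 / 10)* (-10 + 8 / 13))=-411091.20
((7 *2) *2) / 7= 4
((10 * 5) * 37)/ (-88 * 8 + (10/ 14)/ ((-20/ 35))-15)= -7400/ 2881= -2.57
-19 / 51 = -0.37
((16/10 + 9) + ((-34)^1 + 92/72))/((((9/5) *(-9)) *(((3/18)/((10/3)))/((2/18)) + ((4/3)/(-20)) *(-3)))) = 19910/9477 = 2.10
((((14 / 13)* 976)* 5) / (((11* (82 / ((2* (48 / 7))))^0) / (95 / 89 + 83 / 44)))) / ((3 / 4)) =790257440 / 419991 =1881.61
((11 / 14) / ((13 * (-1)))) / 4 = -11 / 728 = -0.02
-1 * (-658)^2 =-432964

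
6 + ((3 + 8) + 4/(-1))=13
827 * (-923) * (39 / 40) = -744237.98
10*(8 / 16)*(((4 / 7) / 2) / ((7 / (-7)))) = -10 / 7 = -1.43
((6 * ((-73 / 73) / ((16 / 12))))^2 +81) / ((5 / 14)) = 567 / 2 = 283.50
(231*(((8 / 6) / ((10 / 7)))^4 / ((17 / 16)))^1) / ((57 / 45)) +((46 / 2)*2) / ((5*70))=331633889 / 2543625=130.38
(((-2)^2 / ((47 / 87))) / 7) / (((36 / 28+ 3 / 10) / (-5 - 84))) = -103240 / 1739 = -59.37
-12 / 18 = -2 / 3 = -0.67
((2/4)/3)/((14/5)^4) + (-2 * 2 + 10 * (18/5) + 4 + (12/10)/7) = 41689973/1152480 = 36.17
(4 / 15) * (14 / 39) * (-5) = -56 / 117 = -0.48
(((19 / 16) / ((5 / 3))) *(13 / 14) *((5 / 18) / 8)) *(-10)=-1235 / 5376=-0.23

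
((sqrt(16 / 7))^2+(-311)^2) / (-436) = -677063 / 3052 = -221.84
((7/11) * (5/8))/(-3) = -35/264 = -0.13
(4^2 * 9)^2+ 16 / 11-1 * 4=20733.45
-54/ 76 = -27/ 38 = -0.71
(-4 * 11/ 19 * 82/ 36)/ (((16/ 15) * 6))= -2255/ 2736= -0.82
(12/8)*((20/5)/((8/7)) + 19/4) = 99/8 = 12.38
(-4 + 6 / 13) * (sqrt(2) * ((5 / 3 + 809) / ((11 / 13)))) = -111872 * sqrt(2) / 33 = -4794.27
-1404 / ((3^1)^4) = -52 / 3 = -17.33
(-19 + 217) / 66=3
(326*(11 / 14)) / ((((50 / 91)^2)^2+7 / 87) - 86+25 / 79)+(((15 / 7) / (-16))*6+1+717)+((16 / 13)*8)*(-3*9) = 6577516785738773117 / 14670336427783400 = 448.35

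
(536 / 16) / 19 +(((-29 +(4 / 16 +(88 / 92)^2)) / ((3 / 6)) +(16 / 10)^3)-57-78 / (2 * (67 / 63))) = -12077954121 / 84177125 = -143.48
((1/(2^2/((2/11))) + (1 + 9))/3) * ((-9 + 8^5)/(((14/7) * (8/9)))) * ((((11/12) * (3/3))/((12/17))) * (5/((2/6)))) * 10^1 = 3076889075/256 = 12019097.95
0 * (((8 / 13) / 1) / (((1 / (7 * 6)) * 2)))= 0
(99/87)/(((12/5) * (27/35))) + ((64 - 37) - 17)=33245/3132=10.61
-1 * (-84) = 84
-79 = -79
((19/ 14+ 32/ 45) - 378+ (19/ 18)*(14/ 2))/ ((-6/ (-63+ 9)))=-116091/ 35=-3316.89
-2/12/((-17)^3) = 1/29478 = 0.00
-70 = -70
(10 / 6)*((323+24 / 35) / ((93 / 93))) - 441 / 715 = 8090974 / 15015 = 538.86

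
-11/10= -1.10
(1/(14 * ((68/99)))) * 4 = 99/238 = 0.42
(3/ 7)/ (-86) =-3/ 602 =-0.00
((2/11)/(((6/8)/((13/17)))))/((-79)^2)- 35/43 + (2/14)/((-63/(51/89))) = -535239438220/656555715123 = -0.82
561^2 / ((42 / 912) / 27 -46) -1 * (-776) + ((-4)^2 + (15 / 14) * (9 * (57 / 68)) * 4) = -270368017785 / 44928926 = -6017.68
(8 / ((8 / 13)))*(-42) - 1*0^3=-546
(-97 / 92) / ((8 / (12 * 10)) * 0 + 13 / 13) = -97 / 92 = -1.05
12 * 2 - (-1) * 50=74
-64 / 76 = -16 / 19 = -0.84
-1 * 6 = -6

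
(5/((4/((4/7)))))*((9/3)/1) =15/7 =2.14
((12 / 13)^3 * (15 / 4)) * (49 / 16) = 19845 / 2197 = 9.03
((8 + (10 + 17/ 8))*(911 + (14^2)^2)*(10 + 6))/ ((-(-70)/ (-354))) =-320200434/ 5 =-64040086.80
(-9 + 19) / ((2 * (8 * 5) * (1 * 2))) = 1 / 16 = 0.06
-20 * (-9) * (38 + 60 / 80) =6975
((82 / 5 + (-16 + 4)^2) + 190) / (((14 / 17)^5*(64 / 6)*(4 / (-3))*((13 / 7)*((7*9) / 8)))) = -310948683 / 69917120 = -4.45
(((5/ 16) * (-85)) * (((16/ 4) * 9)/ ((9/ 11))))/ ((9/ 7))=-909.03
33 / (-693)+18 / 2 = 188 / 21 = 8.95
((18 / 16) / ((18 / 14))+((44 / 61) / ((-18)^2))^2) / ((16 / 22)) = 1879848685 / 1562462784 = 1.20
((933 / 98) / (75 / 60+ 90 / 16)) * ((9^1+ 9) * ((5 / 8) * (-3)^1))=-25191 / 539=-46.74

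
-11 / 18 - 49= -893 / 18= -49.61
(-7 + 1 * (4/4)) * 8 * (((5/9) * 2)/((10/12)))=-64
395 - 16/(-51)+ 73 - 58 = 20926/51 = 410.31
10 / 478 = 5 / 239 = 0.02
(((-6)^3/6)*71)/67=-2556/67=-38.15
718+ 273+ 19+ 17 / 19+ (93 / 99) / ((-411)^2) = 107067366940 / 105913467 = 1010.89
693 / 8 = 86.62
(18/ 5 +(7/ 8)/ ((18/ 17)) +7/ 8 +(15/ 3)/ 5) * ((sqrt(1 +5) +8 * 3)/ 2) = 4537 * sqrt(6)/ 1440 +4537/ 60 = 83.33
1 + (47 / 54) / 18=1019 / 972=1.05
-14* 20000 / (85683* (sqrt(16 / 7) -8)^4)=-204299375 / 182141836812 -12433750* sqrt(7) / 45535459203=-0.00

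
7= 7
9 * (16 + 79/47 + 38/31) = 247923/1457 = 170.16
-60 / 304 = -15 / 76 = -0.20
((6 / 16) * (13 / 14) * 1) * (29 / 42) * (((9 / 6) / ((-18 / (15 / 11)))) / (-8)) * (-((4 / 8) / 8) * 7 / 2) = -1885 / 2523136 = -0.00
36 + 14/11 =410/11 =37.27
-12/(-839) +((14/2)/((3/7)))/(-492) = -23399/1238364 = -0.02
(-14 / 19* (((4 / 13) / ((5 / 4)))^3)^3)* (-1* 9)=8658654068736 / 393526343919921875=0.00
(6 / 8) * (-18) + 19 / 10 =-58 / 5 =-11.60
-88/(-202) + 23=23.44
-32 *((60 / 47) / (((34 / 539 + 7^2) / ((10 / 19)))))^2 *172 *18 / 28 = -38249164800 / 57642006067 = -0.66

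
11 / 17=0.65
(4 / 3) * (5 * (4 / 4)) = 20 / 3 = 6.67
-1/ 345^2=-1/ 119025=-0.00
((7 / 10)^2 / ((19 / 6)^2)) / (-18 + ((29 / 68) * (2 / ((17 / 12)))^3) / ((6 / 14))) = -4092529 / 1273048450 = -0.00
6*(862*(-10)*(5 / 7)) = -258600 / 7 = -36942.86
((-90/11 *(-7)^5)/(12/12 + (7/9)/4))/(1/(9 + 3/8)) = 510512625/473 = 1079307.88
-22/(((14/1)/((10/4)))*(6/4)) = -55/21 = -2.62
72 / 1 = 72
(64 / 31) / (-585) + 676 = 12259196 / 18135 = 676.00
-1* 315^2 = -99225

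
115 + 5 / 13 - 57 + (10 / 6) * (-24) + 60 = 1019 / 13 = 78.38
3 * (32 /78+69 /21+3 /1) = 1828 /91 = 20.09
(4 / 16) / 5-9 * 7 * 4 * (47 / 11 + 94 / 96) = -145577 / 110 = -1323.43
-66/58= -33/29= -1.14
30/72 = 5/12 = 0.42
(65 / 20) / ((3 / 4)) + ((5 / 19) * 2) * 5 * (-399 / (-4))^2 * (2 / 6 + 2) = 1466429 / 24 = 61101.21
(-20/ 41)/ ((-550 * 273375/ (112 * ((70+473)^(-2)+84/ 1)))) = 5547879008/ 181762798820625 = 0.00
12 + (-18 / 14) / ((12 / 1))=333 / 28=11.89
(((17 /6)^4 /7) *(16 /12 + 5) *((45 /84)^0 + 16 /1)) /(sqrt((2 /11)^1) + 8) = 296750113 /2388204 - 26977283 *sqrt(22) /19105632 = 117.63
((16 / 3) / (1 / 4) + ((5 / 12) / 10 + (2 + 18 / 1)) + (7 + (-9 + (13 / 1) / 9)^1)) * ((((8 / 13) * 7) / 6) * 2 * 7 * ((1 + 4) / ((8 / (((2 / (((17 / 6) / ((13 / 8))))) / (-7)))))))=-102865 / 2448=-42.02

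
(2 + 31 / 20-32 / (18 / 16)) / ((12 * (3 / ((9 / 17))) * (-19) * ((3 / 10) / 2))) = 4481 / 34884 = 0.13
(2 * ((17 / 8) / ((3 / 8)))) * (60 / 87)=680 / 87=7.82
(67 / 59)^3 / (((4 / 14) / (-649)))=-3326.45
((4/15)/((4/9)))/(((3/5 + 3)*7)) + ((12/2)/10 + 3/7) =221/210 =1.05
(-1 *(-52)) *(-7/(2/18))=-3276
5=5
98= 98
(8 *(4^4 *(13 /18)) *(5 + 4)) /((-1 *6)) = -6656 /3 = -2218.67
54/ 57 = 18/ 19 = 0.95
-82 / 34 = -2.41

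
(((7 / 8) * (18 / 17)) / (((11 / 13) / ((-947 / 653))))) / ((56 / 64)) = -221598 / 122111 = -1.81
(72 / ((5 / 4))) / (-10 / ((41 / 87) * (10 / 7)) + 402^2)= 3936 / 11041925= 0.00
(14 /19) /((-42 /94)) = -94 /57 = -1.65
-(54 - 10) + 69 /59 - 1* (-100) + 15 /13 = 44734 /767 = 58.32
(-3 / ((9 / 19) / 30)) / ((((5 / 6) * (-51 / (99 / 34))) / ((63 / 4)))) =118503 / 578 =205.02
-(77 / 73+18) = -1391 / 73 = -19.05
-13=-13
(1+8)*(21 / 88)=2.15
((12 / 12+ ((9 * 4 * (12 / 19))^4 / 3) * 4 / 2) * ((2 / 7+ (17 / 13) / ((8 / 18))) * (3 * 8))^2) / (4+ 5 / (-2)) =769366267022175000 / 1079188201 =712912044.73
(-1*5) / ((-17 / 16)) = 80 / 17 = 4.71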